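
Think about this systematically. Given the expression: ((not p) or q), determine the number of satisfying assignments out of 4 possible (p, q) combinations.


Check all 4 assignments:
p=0, q=0: 1
p=0, q=1: 1
p=1, q=0: 0
p=1, q=1: 1
Count of True = 3

3


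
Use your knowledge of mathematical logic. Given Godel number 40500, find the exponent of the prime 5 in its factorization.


Factorize 40500 by dividing by 5 repeatedly.
Division steps: 5 divides 40500 exactly 3 time(s).
Exponent of 5 = 3

3


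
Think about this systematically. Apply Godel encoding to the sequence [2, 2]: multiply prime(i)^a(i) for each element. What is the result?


Encode each element as an exponent of the corresponding prime:
  2^2 = 4
  3^2 = 9
Product = 4 * 9 = 36

36


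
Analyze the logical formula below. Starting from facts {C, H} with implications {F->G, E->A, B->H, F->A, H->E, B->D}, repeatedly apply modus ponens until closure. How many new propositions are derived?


Initial facts: {C, H}
Apply modus ponens to closure:
  H and H->E  =>  E
  E and E->A  =>  A
Final known: {A, C, E, H}
New propositions: {A, E}
Count = 2

2


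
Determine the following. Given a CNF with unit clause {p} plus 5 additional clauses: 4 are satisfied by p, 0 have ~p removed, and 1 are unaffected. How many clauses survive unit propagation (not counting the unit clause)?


Satisfied (removed): 4
Shortened (remain): 0
Unchanged (remain): 1
Remaining = 0 + 1 = 1

1


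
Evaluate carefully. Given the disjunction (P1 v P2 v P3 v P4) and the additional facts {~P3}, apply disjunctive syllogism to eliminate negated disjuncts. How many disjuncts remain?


Original disjuncts (4): P1, P2, P3, P4
Negated (eliminate): ~P3
Remaining disjuncts: P1, P2, P4
Count = 4 - 1 = 3

3


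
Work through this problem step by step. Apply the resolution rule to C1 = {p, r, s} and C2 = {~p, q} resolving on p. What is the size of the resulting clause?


Remove p from C1 and ~p from C2.
C1 remainder: {r, s}
C2 remainder: {q}
Union (resolvent): {q, r, s}
Resolvent has 3 literal(s).

3


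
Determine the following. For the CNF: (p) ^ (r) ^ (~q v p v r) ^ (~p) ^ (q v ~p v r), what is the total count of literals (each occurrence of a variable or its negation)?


Counting literals in each clause:
Clause 1: 1 literal(s)
Clause 2: 1 literal(s)
Clause 3: 3 literal(s)
Clause 4: 1 literal(s)
Clause 5: 3 literal(s)
Total = 9

9


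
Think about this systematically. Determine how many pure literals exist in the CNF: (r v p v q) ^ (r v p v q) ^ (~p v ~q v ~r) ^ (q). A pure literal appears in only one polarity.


Check each variable for pure literal status:
p: mixed (not pure)
q: mixed (not pure)
r: mixed (not pure)
Pure literal count = 0

0


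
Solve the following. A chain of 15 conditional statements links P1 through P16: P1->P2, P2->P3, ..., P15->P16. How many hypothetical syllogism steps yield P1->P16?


With 15 implications in a chain connecting 16 propositions:
P1->P2, P2->P3, ..., P15->P16
Steps needed = (number of implications) - 1 = 15 - 1 = 14

14


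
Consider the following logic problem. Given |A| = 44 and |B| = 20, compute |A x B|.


The Cartesian product A x B contains all ordered pairs (a, b).
|A x B| = |A| * |B| = 44 * 20 = 880

880


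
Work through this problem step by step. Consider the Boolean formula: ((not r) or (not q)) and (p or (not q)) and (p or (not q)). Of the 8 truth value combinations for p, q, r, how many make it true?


Evaluate all 8 assignments for p, q, r:
p=0, q=0, r=0: 1
p=0, q=0, r=1: 1
p=0, q=1, r=0: 0
p=0, q=1, r=1: 0
p=1, q=0, r=0: 1
p=1, q=0, r=1: 1
p=1, q=1, r=0: 1
p=1, q=1, r=1: 0
Satisfying count = 5

5


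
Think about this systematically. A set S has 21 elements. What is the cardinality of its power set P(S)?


The power set of a set with n elements has 2^n elements.
|P(S)| = 2^21 = 2097152

2097152


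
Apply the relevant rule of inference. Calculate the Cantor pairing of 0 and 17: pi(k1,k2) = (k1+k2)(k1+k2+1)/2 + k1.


k1 + k2 = 17
(k1+k2)(k1+k2+1)/2 = 17 * 18 / 2 = 153
pi = 153 + 0 = 153

153


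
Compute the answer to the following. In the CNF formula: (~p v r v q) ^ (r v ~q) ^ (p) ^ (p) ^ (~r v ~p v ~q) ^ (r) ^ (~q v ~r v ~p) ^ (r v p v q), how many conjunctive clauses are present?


A CNF formula is a conjunction of clauses.
Clauses are separated by ^.
Counting the conjuncts: 8 clauses.

8


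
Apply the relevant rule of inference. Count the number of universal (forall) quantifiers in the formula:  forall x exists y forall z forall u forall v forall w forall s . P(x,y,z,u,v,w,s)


Quantifier prefix: forall x exists y forall z forall u forall v forall w forall s
Mark each quantifier type:
  U E U U U U U
Universal count = 6, Existential count = 1
Asked for universal (forall) quantifiers: 6

6


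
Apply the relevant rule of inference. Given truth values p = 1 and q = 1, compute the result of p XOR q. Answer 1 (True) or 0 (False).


p = 1, q = 1
Operation: p XOR q
Evaluate: 1 XOR 1 = 0

0


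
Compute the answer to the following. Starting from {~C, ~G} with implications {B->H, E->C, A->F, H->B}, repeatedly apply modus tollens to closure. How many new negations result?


Initial negated facts: {~C, ~G}
Apply modus tollens to closure:
  ~C and E->C  =>  ~E
Final negated: {~C, ~E, ~G}
New negations: {~E}
Count = 1

1


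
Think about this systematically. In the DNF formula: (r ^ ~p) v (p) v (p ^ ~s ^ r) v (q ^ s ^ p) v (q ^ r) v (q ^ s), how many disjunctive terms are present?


A DNF formula is a disjunction of terms (conjunctions).
Terms are separated by v.
Counting the disjuncts: 6 terms.

6


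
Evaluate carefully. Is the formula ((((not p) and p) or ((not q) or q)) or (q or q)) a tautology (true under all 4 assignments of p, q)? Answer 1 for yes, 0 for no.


Check all 4 assignments:
p=0, q=0: 1
p=0, q=1: 1
p=1, q=0: 1
p=1, q=1: 1
Satisfying count = 4/4.
Tautology iff count = 4: yes.

1


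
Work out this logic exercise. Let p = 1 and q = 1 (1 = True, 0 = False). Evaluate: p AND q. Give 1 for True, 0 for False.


p = 1, q = 1
Operation: p AND q
Evaluate: 1 AND 1 = 1

1


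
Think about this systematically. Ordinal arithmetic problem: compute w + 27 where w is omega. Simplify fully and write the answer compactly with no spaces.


Compute w + 27.
Ordinal + is associative but NOT commutative; for finite n>0, n + w = w but w + n stays w+n.
w + 27 is already in normal form (a successor ordinal beyond w).
Result = w+27

w+27


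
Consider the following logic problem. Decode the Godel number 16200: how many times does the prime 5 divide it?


Factorize 16200 by dividing by 5 repeatedly.
Division steps: 5 divides 16200 exactly 2 time(s).
Exponent of 5 = 2

2


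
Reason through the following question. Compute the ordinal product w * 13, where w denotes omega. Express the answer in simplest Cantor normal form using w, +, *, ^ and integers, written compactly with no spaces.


Compute w * 13.
Ordinal * is associative and left-distributive over +, but NOT commutative; for finite n>1, n*w = w but w*n stays w*n.
w * 13 means 13 copies of w concatenated: w*13.
Result = w*13

w*13


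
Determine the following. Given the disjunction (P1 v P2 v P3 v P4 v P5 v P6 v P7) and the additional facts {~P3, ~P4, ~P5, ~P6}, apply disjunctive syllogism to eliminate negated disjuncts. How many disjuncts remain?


Original disjuncts (7): P1, P2, P3, P4, P5, P6, P7
Negated (eliminate): ~P3, ~P4, ~P5, ~P6
Remaining disjuncts: P1, P2, P7
Count = 7 - 4 = 3

3


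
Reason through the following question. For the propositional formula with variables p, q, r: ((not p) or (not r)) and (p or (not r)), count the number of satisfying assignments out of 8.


Evaluate all 8 assignments for p, q, r:
p=0, q=0, r=0: 1
p=0, q=0, r=1: 0
p=0, q=1, r=0: 1
p=0, q=1, r=1: 0
p=1, q=0, r=0: 1
p=1, q=0, r=1: 0
p=1, q=1, r=0: 1
p=1, q=1, r=1: 0
Satisfying count = 4

4


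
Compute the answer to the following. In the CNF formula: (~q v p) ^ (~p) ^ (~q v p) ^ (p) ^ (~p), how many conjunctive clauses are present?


A CNF formula is a conjunction of clauses.
Clauses are separated by ^.
Counting the conjuncts: 5 clauses.

5


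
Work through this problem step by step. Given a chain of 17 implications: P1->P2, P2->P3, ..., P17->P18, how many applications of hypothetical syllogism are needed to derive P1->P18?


With 17 implications in a chain connecting 18 propositions:
P1->P2, P2->P3, ..., P17->P18
Steps needed = (number of implications) - 1 = 17 - 1 = 16

16


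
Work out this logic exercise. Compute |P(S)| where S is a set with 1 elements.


The power set of a set with n elements has 2^n elements.
|P(S)| = 2^1 = 2

2


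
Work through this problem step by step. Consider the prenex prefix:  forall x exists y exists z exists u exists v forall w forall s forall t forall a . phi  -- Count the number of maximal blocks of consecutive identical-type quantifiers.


Quantifier-type sequence: A E E E E A A A A  (A=forall, E=exists)
Group into maximal same-type runs:
  Ax1 | Ex4 | Ax4
Number of blocks = 3

3


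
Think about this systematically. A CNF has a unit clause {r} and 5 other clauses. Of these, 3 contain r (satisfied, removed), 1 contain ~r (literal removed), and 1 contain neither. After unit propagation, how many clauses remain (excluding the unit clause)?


Satisfied (removed): 3
Shortened (remain): 1
Unchanged (remain): 1
Remaining = 1 + 1 = 2

2


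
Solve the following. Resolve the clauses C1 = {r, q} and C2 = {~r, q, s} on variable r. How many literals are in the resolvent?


Remove r from C1 and ~r from C2.
C1 remainder: {q}
C2 remainder: {q, s}
Union (resolvent): {q, s}
Resolvent has 2 literal(s).

2


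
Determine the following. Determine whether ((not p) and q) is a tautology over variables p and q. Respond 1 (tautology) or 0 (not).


Check all 4 assignments:
p=0, q=0: 0
p=0, q=1: 1
p=1, q=0: 0
p=1, q=1: 0
Satisfying count = 1/4.
Tautology iff count = 4: no.

0


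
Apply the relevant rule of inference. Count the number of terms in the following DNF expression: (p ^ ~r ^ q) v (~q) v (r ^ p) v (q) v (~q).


A DNF formula is a disjunction of terms (conjunctions).
Terms are separated by v.
Counting the disjuncts: 5 terms.

5


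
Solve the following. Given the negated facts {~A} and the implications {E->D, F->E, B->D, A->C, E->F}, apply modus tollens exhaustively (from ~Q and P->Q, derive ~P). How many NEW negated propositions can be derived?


Initial negated facts: {~A}
Apply modus tollens to closure:
  (no implication fires)
Final negated: {~A}
New negations: {(none)}
Count = 0

0


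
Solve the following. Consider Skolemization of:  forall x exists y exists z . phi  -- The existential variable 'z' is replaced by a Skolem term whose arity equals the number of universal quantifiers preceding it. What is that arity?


Quantifier prefix: forall x exists y exists z
'z' is existentially quantified at position 3.
Universal variables preceding it: x
Skolem function arity = 1

1


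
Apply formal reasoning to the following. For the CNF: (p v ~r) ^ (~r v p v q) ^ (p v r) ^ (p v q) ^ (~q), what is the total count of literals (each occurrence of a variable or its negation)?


Counting literals in each clause:
Clause 1: 2 literal(s)
Clause 2: 3 literal(s)
Clause 3: 2 literal(s)
Clause 4: 2 literal(s)
Clause 5: 1 literal(s)
Total = 10

10


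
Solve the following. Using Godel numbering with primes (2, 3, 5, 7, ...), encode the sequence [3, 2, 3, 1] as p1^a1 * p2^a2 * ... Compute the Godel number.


Encode each element as an exponent of the corresponding prime:
  2^3 = 8
  3^2 = 9
  5^3 = 125
  7^1 = 7
Product = 8 * 9 * 125 * 7 = 63000

63000


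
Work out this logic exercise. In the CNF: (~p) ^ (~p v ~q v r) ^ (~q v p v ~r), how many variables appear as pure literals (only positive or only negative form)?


Check each variable for pure literal status:
p: mixed (not pure)
q: pure negative
r: mixed (not pure)
Pure literal count = 1

1


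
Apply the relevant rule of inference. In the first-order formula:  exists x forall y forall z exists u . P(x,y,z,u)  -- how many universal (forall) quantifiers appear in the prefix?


Quantifier prefix: exists x forall y forall z exists u
Mark each quantifier type:
  E U U E
Universal count = 2, Existential count = 2
Asked for universal (forall) quantifiers: 2

2


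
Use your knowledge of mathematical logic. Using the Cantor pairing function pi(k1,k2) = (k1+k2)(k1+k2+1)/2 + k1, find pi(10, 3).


k1 + k2 = 13
(k1+k2)(k1+k2+1)/2 = 13 * 14 / 2 = 91
pi = 91 + 10 = 101

101


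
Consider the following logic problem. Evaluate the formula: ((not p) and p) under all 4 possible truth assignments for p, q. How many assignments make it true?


Check all 4 assignments:
p=0, q=0: 0
p=0, q=1: 0
p=1, q=0: 0
p=1, q=1: 0
Count of True = 0

0


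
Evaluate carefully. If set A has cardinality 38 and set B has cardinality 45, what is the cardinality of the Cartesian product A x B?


The Cartesian product A x B contains all ordered pairs (a, b).
|A x B| = |A| * |B| = 38 * 45 = 1710

1710


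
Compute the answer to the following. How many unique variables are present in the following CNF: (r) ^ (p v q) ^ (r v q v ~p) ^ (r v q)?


Identify each variable that appears in the formula.
Variables found: p, q, r
Count = 3

3


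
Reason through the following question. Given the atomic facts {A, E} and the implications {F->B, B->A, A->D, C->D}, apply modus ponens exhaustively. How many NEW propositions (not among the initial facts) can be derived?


Initial facts: {A, E}
Apply modus ponens to closure:
  A and A->D  =>  D
Final known: {A, D, E}
New propositions: {D}
Count = 1

1


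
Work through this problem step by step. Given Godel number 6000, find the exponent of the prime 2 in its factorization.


Factorize 6000 by dividing by 2 repeatedly.
Division steps: 2 divides 6000 exactly 4 time(s).
Exponent of 2 = 4

4


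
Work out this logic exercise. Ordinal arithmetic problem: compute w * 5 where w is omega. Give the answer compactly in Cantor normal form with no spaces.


Compute w * 5.
Ordinal * is associative and left-distributive over +, but NOT commutative; for finite n>1, n*w = w but w*n stays w*n.
w * 5 means 5 copies of w concatenated: w*5.
Result = w*5

w*5


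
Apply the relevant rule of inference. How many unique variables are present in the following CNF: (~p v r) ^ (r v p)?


Identify each variable that appears in the formula.
Variables found: p, r
Count = 2

2


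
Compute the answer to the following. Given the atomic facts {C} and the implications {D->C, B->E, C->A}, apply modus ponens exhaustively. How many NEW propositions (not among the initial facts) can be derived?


Initial facts: {C}
Apply modus ponens to closure:
  C and C->A  =>  A
Final known: {A, C}
New propositions: {A}
Count = 1

1


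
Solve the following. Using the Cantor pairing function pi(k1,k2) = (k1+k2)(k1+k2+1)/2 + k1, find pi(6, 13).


k1 + k2 = 19
(k1+k2)(k1+k2+1)/2 = 19 * 20 / 2 = 190
pi = 190 + 6 = 196

196


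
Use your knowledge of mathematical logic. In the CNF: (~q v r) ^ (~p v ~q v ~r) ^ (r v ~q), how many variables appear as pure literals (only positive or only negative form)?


Check each variable for pure literal status:
p: pure negative
q: pure negative
r: mixed (not pure)
Pure literal count = 2

2


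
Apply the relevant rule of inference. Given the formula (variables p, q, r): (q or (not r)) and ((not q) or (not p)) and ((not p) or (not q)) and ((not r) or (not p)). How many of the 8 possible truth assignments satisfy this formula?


Evaluate all 8 assignments for p, q, r:
p=0, q=0, r=0: 1
p=0, q=0, r=1: 0
p=0, q=1, r=0: 1
p=0, q=1, r=1: 1
p=1, q=0, r=0: 1
p=1, q=0, r=1: 0
p=1, q=1, r=0: 0
p=1, q=1, r=1: 0
Satisfying count = 4

4


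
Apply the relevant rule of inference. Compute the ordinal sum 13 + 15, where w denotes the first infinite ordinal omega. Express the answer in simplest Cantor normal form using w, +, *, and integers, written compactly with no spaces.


Compute 13 + 15.
Ordinal + is associative but NOT commutative; for finite n>0, n + w = w but w + n stays w+n.
Both operands finite; ordinal + agrees with natural +: 13 + 15 = 28.
Result = 28

28


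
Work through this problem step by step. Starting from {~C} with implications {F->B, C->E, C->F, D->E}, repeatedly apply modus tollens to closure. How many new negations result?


Initial negated facts: {~C}
Apply modus tollens to closure:
  (no implication fires)
Final negated: {~C}
New negations: {(none)}
Count = 0

0


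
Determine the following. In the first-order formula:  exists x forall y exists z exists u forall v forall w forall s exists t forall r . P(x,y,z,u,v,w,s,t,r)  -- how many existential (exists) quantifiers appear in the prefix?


Quantifier prefix: exists x forall y exists z exists u forall v forall w forall s exists t forall r
Mark each quantifier type:
  E U E E U U U E U
Universal count = 5, Existential count = 4
Asked for existential (exists) quantifiers: 4

4


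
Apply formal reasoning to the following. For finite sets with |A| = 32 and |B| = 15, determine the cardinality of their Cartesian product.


The Cartesian product A x B contains all ordered pairs (a, b).
|A x B| = |A| * |B| = 32 * 15 = 480

480


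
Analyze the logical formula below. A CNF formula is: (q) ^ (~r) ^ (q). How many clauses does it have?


A CNF formula is a conjunction of clauses.
Clauses are separated by ^.
Counting the conjuncts: 3 clauses.

3


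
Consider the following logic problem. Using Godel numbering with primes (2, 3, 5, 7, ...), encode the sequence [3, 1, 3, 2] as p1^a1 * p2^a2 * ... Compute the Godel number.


Encode each element as an exponent of the corresponding prime:
  2^3 = 8
  3^1 = 3
  5^3 = 125
  7^2 = 49
Product = 8 * 3 * 125 * 49 = 147000

147000


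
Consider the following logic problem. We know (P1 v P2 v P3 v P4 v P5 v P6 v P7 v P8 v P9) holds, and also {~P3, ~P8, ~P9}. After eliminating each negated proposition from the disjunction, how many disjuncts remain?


Original disjuncts (9): P1, P2, P3, P4, P5, P6, P7, P8, P9
Negated (eliminate): ~P3, ~P8, ~P9
Remaining disjuncts: P1, P2, P4, P5, P6, P7
Count = 9 - 3 = 6

6


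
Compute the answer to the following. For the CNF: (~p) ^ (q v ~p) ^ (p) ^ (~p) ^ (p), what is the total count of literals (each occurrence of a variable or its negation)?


Counting literals in each clause:
Clause 1: 1 literal(s)
Clause 2: 2 literal(s)
Clause 3: 1 literal(s)
Clause 4: 1 literal(s)
Clause 5: 1 literal(s)
Total = 6

6


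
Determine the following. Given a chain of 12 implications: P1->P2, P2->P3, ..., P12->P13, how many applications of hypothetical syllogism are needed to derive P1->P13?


With 12 implications in a chain connecting 13 propositions:
P1->P2, P2->P3, ..., P12->P13
Steps needed = (number of implications) - 1 = 12 - 1 = 11

11


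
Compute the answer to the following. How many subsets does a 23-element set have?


The power set of a set with n elements has 2^n elements.
|P(S)| = 2^23 = 8388608

8388608


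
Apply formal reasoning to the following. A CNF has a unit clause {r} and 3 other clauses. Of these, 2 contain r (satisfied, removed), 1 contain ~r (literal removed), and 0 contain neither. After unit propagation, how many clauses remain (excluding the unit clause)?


Satisfied (removed): 2
Shortened (remain): 1
Unchanged (remain): 0
Remaining = 1 + 0 = 1

1


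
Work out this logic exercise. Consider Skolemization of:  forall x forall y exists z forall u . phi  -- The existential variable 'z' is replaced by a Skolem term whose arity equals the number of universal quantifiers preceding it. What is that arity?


Quantifier prefix: forall x forall y exists z forall u
'z' is existentially quantified at position 3.
Universal variables preceding it: x, y
Skolem function arity = 2

2


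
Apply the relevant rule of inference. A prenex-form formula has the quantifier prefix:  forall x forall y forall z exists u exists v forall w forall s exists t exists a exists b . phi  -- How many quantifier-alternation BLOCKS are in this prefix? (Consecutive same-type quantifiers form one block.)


Quantifier-type sequence: A A A E E A A E E E  (A=forall, E=exists)
Group into maximal same-type runs:
  Ax3 | Ex2 | Ax2 | Ex3
Number of blocks = 4

4


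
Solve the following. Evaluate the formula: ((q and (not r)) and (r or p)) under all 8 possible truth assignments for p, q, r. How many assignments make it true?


Check all 8 assignments:
p=0, q=0, r=0: 0
p=0, q=0, r=1: 0
p=0, q=1, r=0: 0
p=0, q=1, r=1: 0
p=1, q=0, r=0: 0
p=1, q=0, r=1: 0
p=1, q=1, r=0: 1
p=1, q=1, r=1: 0
Count of True = 1

1


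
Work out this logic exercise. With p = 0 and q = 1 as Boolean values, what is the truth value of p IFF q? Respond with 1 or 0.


p = 0, q = 1
Operation: p IFF q
Evaluate: 0 IFF 1 = 0

0


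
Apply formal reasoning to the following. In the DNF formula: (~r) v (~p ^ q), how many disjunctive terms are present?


A DNF formula is a disjunction of terms (conjunctions).
Terms are separated by v.
Counting the disjuncts: 2 terms.

2


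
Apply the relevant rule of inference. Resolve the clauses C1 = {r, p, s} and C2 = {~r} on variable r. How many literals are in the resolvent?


Remove r from C1 and ~r from C2.
C1 remainder: {p, s}
C2 remainder: {}
Union (resolvent): {p, s}
Resolvent has 2 literal(s).

2


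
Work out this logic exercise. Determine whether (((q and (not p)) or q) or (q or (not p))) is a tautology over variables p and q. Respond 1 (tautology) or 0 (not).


Check all 4 assignments:
p=0, q=0: 1
p=0, q=1: 1
p=1, q=0: 0
p=1, q=1: 1
Satisfying count = 3/4.
Tautology iff count = 4: no.

0


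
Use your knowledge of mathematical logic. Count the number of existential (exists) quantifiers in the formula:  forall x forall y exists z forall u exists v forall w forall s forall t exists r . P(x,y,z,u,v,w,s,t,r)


Quantifier prefix: forall x forall y exists z forall u exists v forall w forall s forall t exists r
Mark each quantifier type:
  U U E U E U U U E
Universal count = 6, Existential count = 3
Asked for existential (exists) quantifiers: 3

3


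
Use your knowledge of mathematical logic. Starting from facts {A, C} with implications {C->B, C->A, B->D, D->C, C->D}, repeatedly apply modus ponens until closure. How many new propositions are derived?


Initial facts: {A, C}
Apply modus ponens to closure:
  C and C->B  =>  B
  B and B->D  =>  D
Final known: {A, B, C, D}
New propositions: {B, D}
Count = 2

2


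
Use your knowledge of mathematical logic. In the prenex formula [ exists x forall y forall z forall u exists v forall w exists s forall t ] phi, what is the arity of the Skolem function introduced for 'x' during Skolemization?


Quantifier prefix: exists x forall y forall z forall u exists v forall w exists s forall t
'x' is existentially quantified at position 1.
No universal quantifiers precede it.
Skolem function arity = 0 (a Skolem constant)

0


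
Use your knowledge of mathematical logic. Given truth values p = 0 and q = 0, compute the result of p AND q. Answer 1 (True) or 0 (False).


p = 0, q = 0
Operation: p AND q
Evaluate: 0 AND 0 = 0

0


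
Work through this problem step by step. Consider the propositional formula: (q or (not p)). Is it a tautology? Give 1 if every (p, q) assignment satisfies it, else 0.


Check all 4 assignments:
p=0, q=0: 1
p=0, q=1: 1
p=1, q=0: 0
p=1, q=1: 1
Satisfying count = 3/4.
Tautology iff count = 4: no.

0


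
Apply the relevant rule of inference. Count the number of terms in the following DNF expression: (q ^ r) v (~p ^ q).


A DNF formula is a disjunction of terms (conjunctions).
Terms are separated by v.
Counting the disjuncts: 2 terms.

2


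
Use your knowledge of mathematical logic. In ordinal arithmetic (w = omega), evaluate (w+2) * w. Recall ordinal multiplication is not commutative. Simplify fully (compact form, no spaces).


Compute (w+2) * w.
Ordinal * is associative and left-distributive over +, but NOT commutative; for finite n>1, n*w = w but w*n stays w*n.
(w+2) * w = sup{(w+2)*k : k<w} = sup{w*k+2} = w^2 (the +2 tail is absorbed in the limit).
Result = w^2

w^2


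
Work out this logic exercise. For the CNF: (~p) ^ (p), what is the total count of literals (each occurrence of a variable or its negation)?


Counting literals in each clause:
Clause 1: 1 literal(s)
Clause 2: 1 literal(s)
Total = 2

2


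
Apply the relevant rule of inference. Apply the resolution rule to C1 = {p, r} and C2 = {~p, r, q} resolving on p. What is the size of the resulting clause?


Remove p from C1 and ~p from C2.
C1 remainder: {r}
C2 remainder: {r, q}
Union (resolvent): {q, r}
Resolvent has 2 literal(s).

2


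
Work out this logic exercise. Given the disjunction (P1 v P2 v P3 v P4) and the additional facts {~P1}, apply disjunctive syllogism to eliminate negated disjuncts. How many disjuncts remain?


Original disjuncts (4): P1, P2, P3, P4
Negated (eliminate): ~P1
Remaining disjuncts: P2, P3, P4
Count = 4 - 1 = 3

3


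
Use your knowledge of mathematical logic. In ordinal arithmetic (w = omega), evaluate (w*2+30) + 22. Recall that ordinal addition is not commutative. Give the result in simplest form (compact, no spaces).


Compute (w*2+30) + 22.
Ordinal + is associative but NOT commutative; for finite n>0, n + w = w but w + n stays w+n.
By associativity: (w*2+30) + 22 = w*2 + (30+22) = w*2+52.
Result = w*2+52

w*2+52


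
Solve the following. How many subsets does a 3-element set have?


The power set of a set with n elements has 2^n elements.
|P(S)| = 2^3 = 8

8


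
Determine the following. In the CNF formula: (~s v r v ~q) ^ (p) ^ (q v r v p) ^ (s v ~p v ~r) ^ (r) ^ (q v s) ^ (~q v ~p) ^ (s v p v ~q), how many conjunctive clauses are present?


A CNF formula is a conjunction of clauses.
Clauses are separated by ^.
Counting the conjuncts: 8 clauses.

8


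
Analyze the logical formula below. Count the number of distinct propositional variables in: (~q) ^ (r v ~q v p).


Identify each variable that appears in the formula.
Variables found: p, q, r
Count = 3

3


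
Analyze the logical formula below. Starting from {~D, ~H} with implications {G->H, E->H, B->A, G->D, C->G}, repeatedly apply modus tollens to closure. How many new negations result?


Initial negated facts: {~D, ~H}
Apply modus tollens to closure:
  ~H and G->H  =>  ~G
  ~H and E->H  =>  ~E
  ~G and C->G  =>  ~C
Final negated: {~C, ~D, ~E, ~G, ~H}
New negations: {~C, ~E, ~G}
Count = 3

3


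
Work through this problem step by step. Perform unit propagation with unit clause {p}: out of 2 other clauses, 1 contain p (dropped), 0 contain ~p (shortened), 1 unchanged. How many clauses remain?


Satisfied (removed): 1
Shortened (remain): 0
Unchanged (remain): 1
Remaining = 0 + 1 = 1

1


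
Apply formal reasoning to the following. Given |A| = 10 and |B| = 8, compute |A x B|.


The Cartesian product A x B contains all ordered pairs (a, b).
|A x B| = |A| * |B| = 10 * 8 = 80

80


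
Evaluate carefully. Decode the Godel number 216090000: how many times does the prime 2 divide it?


Factorize 216090000 by dividing by 2 repeatedly.
Division steps: 2 divides 216090000 exactly 4 time(s).
Exponent of 2 = 4

4


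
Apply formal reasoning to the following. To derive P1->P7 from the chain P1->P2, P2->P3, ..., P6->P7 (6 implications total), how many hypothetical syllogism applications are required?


With 6 implications in a chain connecting 7 propositions:
P1->P2, P2->P3, ..., P6->P7
Steps needed = (number of implications) - 1 = 6 - 1 = 5

5


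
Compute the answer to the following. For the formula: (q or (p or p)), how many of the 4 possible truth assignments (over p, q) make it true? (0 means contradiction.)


Check all 4 assignments:
p=0, q=0: 0
p=0, q=1: 1
p=1, q=0: 1
p=1, q=1: 1
Count of True = 3

3


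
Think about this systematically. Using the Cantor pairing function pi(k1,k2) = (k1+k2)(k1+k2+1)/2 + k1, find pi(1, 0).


k1 + k2 = 1
(k1+k2)(k1+k2+1)/2 = 1 * 2 / 2 = 1
pi = 1 + 1 = 2

2


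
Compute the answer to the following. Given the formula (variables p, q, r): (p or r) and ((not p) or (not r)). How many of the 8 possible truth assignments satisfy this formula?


Evaluate all 8 assignments for p, q, r:
p=0, q=0, r=0: 0
p=0, q=0, r=1: 1
p=0, q=1, r=0: 0
p=0, q=1, r=1: 1
p=1, q=0, r=0: 1
p=1, q=0, r=1: 0
p=1, q=1, r=0: 1
p=1, q=1, r=1: 0
Satisfying count = 4

4


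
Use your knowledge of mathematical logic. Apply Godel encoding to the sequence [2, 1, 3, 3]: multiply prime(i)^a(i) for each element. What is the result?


Encode each element as an exponent of the corresponding prime:
  2^2 = 4
  3^1 = 3
  5^3 = 125
  7^3 = 343
Product = 4 * 3 * 125 * 343 = 514500

514500


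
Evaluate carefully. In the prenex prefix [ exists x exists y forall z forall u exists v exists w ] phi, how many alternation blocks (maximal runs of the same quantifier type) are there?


Quantifier-type sequence: E E A A E E  (A=forall, E=exists)
Group into maximal same-type runs:
  Ex2 | Ax2 | Ex2
Number of blocks = 3

3


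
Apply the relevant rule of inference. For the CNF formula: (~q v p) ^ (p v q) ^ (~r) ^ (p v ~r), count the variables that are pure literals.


Check each variable for pure literal status:
p: pure positive
q: mixed (not pure)
r: pure negative
Pure literal count = 2

2


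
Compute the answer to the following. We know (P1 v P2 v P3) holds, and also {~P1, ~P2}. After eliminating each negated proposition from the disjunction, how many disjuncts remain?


Original disjuncts (3): P1, P2, P3
Negated (eliminate): ~P1, ~P2
Remaining disjuncts: P3
Count = 3 - 2 = 1

1


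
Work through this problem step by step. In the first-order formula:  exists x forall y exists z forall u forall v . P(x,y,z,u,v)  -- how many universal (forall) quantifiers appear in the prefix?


Quantifier prefix: exists x forall y exists z forall u forall v
Mark each quantifier type:
  E U E U U
Universal count = 3, Existential count = 2
Asked for universal (forall) quantifiers: 3

3


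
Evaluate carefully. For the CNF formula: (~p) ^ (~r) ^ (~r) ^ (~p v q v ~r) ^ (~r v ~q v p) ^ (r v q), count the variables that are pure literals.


Check each variable for pure literal status:
p: mixed (not pure)
q: mixed (not pure)
r: mixed (not pure)
Pure literal count = 0

0


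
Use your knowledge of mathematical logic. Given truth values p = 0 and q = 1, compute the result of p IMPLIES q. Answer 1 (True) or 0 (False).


p = 0, q = 1
Operation: p IMPLIES q
Evaluate: 0 IMPLIES 1 = 1

1


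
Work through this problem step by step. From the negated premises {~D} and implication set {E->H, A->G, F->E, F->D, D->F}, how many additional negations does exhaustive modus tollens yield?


Initial negated facts: {~D}
Apply modus tollens to closure:
  ~D and F->D  =>  ~F
Final negated: {~D, ~F}
New negations: {~F}
Count = 1

1


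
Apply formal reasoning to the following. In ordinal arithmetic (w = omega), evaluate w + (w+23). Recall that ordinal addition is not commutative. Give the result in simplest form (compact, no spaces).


Compute w + (w+23).
Ordinal + is associative but NOT commutative; for finite n>0, n + w = w but w + n stays w+n.
w + (w+23) = (w+w) + 23 = w*2+23.
Result = w*2+23

w*2+23


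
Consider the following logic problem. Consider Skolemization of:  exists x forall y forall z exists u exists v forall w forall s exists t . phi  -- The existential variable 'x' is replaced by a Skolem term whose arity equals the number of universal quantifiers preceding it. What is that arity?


Quantifier prefix: exists x forall y forall z exists u exists v forall w forall s exists t
'x' is existentially quantified at position 1.
No universal quantifiers precede it.
Skolem function arity = 0 (a Skolem constant)

0


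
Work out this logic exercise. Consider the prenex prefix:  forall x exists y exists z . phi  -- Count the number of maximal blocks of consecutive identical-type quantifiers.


Quantifier-type sequence: A E E  (A=forall, E=exists)
Group into maximal same-type runs:
  Ax1 | Ex2
Number of blocks = 2

2


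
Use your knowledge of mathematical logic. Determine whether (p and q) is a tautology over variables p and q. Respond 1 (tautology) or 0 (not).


Check all 4 assignments:
p=0, q=0: 0
p=0, q=1: 0
p=1, q=0: 0
p=1, q=1: 1
Satisfying count = 1/4.
Tautology iff count = 4: no.

0


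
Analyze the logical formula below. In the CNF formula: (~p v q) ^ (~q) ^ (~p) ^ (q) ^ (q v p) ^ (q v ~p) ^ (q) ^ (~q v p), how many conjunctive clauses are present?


A CNF formula is a conjunction of clauses.
Clauses are separated by ^.
Counting the conjuncts: 8 clauses.

8


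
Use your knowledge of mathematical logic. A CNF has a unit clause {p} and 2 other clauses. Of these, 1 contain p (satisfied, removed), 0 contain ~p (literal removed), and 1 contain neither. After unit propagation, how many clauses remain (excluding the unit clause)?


Satisfied (removed): 1
Shortened (remain): 0
Unchanged (remain): 1
Remaining = 0 + 1 = 1

1


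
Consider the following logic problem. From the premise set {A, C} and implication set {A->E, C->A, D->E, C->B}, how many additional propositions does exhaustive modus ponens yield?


Initial facts: {A, C}
Apply modus ponens to closure:
  A and A->E  =>  E
  C and C->B  =>  B
Final known: {A, B, C, E}
New propositions: {B, E}
Count = 2

2


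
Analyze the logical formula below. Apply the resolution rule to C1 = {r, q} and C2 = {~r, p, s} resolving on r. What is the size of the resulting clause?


Remove r from C1 and ~r from C2.
C1 remainder: {q}
C2 remainder: {p, s}
Union (resolvent): {p, q, s}
Resolvent has 3 literal(s).

3


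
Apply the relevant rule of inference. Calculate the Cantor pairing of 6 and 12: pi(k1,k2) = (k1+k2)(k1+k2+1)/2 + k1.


k1 + k2 = 18
(k1+k2)(k1+k2+1)/2 = 18 * 19 / 2 = 171
pi = 171 + 6 = 177

177


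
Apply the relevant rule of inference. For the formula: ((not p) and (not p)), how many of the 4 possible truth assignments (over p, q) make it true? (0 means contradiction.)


Check all 4 assignments:
p=0, q=0: 1
p=0, q=1: 1
p=1, q=0: 0
p=1, q=1: 0
Count of True = 2

2


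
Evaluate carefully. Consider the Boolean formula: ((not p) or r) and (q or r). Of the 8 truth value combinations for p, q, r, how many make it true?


Evaluate all 8 assignments for p, q, r:
p=0, q=0, r=0: 0
p=0, q=0, r=1: 1
p=0, q=1, r=0: 1
p=0, q=1, r=1: 1
p=1, q=0, r=0: 0
p=1, q=0, r=1: 1
p=1, q=1, r=0: 0
p=1, q=1, r=1: 1
Satisfying count = 5

5


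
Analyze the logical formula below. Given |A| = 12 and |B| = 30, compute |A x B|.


The Cartesian product A x B contains all ordered pairs (a, b).
|A x B| = |A| * |B| = 12 * 30 = 360

360


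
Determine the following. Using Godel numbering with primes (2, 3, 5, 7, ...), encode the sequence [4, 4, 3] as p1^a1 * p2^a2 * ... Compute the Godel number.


Encode each element as an exponent of the corresponding prime:
  2^4 = 16
  3^4 = 81
  5^3 = 125
Product = 16 * 81 * 125 = 162000

162000


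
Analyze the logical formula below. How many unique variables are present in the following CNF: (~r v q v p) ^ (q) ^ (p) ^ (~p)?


Identify each variable that appears in the formula.
Variables found: p, q, r
Count = 3

3


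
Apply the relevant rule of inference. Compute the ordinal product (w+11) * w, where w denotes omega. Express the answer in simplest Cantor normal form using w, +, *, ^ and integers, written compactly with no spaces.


Compute (w+11) * w.
Ordinal * is associative and left-distributive over +, but NOT commutative; for finite n>1, n*w = w but w*n stays w*n.
(w+11) * w = sup{(w+11)*k : k<w} = sup{w*k+11} = w^2 (the +11 tail is absorbed in the limit).
Result = w^2

w^2


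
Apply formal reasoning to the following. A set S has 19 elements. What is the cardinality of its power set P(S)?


The power set of a set with n elements has 2^n elements.
|P(S)| = 2^19 = 524288

524288


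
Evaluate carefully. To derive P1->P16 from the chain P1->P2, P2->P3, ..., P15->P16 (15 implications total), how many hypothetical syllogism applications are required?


With 15 implications in a chain connecting 16 propositions:
P1->P2, P2->P3, ..., P15->P16
Steps needed = (number of implications) - 1 = 15 - 1 = 14

14


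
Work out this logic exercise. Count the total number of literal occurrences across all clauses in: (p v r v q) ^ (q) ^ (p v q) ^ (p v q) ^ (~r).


Counting literals in each clause:
Clause 1: 3 literal(s)
Clause 2: 1 literal(s)
Clause 3: 2 literal(s)
Clause 4: 2 literal(s)
Clause 5: 1 literal(s)
Total = 9

9


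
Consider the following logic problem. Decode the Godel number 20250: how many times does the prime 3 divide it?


Factorize 20250 by dividing by 3 repeatedly.
Division steps: 3 divides 20250 exactly 4 time(s).
Exponent of 3 = 4

4


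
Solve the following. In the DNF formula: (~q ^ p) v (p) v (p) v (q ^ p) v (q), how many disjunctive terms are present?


A DNF formula is a disjunction of terms (conjunctions).
Terms are separated by v.
Counting the disjuncts: 5 terms.

5


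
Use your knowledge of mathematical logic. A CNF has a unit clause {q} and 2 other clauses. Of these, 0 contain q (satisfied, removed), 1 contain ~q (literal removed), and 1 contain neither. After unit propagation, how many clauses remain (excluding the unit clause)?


Satisfied (removed): 0
Shortened (remain): 1
Unchanged (remain): 1
Remaining = 1 + 1 = 2

2


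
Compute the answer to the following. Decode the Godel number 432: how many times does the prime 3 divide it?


Factorize 432 by dividing by 3 repeatedly.
Division steps: 3 divides 432 exactly 3 time(s).
Exponent of 3 = 3

3


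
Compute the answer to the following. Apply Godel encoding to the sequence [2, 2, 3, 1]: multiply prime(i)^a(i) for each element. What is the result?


Encode each element as an exponent of the corresponding prime:
  2^2 = 4
  3^2 = 9
  5^3 = 125
  7^1 = 7
Product = 4 * 9 * 125 * 7 = 31500

31500


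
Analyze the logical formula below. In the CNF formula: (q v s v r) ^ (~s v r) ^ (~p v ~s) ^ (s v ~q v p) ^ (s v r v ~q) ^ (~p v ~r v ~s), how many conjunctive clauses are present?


A CNF formula is a conjunction of clauses.
Clauses are separated by ^.
Counting the conjuncts: 6 clauses.

6


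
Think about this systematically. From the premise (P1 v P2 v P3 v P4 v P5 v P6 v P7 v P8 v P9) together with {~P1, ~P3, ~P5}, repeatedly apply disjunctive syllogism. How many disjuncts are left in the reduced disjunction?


Original disjuncts (9): P1, P2, P3, P4, P5, P6, P7, P8, P9
Negated (eliminate): ~P1, ~P3, ~P5
Remaining disjuncts: P2, P4, P6, P7, P8, P9
Count = 9 - 3 = 6

6


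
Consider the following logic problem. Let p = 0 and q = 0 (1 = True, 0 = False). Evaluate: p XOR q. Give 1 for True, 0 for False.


p = 0, q = 0
Operation: p XOR q
Evaluate: 0 XOR 0 = 0

0


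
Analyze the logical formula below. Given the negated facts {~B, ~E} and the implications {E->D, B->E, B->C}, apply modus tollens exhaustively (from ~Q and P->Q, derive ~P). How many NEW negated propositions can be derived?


Initial negated facts: {~B, ~E}
Apply modus tollens to closure:
  (no implication fires)
Final negated: {~B, ~E}
New negations: {(none)}
Count = 0

0


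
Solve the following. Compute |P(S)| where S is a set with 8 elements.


The power set of a set with n elements has 2^n elements.
|P(S)| = 2^8 = 256

256


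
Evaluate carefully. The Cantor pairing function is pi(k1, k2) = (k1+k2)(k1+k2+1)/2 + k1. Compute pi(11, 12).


k1 + k2 = 23
(k1+k2)(k1+k2+1)/2 = 23 * 24 / 2 = 276
pi = 276 + 11 = 287

287


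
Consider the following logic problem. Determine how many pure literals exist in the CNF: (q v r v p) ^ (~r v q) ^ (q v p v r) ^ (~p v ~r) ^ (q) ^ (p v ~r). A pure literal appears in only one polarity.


Check each variable for pure literal status:
p: mixed (not pure)
q: pure positive
r: mixed (not pure)
Pure literal count = 1

1
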